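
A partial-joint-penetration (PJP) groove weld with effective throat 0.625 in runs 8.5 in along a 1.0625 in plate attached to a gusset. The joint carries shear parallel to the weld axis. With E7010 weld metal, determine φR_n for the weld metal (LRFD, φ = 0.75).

φR_n ≈ 167 kip

E70XX → F_EXX = 70 ksi.
Effective throat (given) t_e = 0.625 in.
A_we = 0.625 × 8.5 = 5.312 in².
F_nw = 0.6 F_EXX = 42 ksi.
φR_n = 0.75 × 42 × 5.312 = 167.3 kip.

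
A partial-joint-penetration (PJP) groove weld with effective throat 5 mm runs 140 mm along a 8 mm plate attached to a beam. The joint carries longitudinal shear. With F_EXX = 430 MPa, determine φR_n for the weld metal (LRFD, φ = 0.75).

Effective throat (given) t_e = 5 mm.
A_we = 5 × 140 = 700 mm².
F_nw = 0.6 F_EXX = 258 MPa.
φR_n = 0.75 × 258 × 700 × 10⁻³ = 135.4 kN.

φR_n ≈ 135 kN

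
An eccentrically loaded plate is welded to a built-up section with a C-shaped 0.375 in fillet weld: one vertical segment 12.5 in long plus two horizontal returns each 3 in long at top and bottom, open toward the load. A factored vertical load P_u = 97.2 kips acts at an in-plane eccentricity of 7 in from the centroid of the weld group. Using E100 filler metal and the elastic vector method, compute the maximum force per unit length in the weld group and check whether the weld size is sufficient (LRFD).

f_max ≈ 14 kip/in; NOT adequate

E100XX → F_EXX = 100 ksi.
Total weld length L_w = 18.5 in. Treat welds as unit-width lines.
Centroid: x̄ = 2×3×1.5 / 18.5 = 0.4865 in from the vertical weld.
Polar moment about centroid: J = I_x + I_y = [12.5³/12 + 2×3×6.25²] + [12.5×0.4865² + 2(3³/12 + 3×1.014²)] = 410.8 in³.
Direct shear f_v = P/L_w = 97.2 / 18.5 = 5.254 kip/in (vertical).
Torsion M = P·e = 97.2 × 7 = 680.4 kip·in.
Critical point at (x, y) = (2.514, 6.25) from centroid. f_tx = M·y/J = 10.35 kip/in; f_ty = M·x/J = 4.164 kip/in.
Resultant f_max = √[f_tx² + (f_v + f_ty)²] = √[10.35² + (5.254 + 4.164)²] = 14 kip/in.
Capacity per unit length: φr_n = 0.75 × 0.6 × 100 × (0.707 × 0.375) = 11.93 kip/in.
14 > 11.93 → NOT adequate.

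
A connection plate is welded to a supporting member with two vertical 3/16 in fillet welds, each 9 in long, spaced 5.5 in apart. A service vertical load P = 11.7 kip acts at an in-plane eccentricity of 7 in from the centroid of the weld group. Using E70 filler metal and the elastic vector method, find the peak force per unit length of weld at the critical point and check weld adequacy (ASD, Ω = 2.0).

E70XX → F_EXX = 70 ksi.
Total weld length L_w = 18 in. Treat welds as unit-width lines.
Polar moment about centroid: J = 2[d³/12 + d(b/2)²] = 2[9³/12 + 9×2.75²] = 257.6 in³.
Direct shear f_v = P/L_w = 11.7 / 18 = 0.65 kip/in (vertical).
Torsion M = P·e = 11.7 × 7 = 81.9 kip·in.
Critical point at (x, y) = (2.75, 4.5) from centroid. f_tx = M·y/J = 1.431 kip/in; f_ty = M·x/J = 0.8742 kip/in.
Resultant f_max = √[f_tx² + (f_v + f_ty)²] = √[1.431² + (0.65 + 0.8742)²] = 2.09 kip/in.
Capacity per unit length: r_n/Ω = (1/2.0) × 0.6 × 70 × (0.707 × 0.1875) = 2.784 kip/in.
2.09 ≤ 2.784 → adequate.

f_max ≈ 2.09 kip/in; adequate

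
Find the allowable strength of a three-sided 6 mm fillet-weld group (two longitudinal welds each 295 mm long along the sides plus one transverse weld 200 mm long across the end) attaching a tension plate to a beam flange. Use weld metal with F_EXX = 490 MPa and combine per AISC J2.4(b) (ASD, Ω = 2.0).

R_n/Ω ≈ 500 kN

t_e = 0.707 × 6 = 4.242 mm.
R_nwl = 0.6 × 490 × 4.242 × 590 × 10⁻³ = 735.8 kN (longitudinal, 2 welds).
R_nwt = 0.6 × 490 × 4.242 × 200 × 10⁻³ = 249.4 kN (transverse, base value).
(i) R_nwl + R_nwt = 985.2 kN; (ii) 0.85 R_nwl + 1.5 R_nwt = 999.6 kN.
R_n = max = 999.6 kN [governs: (ii)]; R_n/Ω = 499.8 kN.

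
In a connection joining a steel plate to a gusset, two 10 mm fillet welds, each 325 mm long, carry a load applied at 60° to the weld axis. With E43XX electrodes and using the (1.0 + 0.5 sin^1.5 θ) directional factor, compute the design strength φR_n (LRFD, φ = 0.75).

φR_n ≈ 1250 kN

E43XX → F_EXX = 430 MPa.
t_e = 0.707 × 10 = 7.07 mm; A_we = 7.07 × 650 = 4596 mm².
Directional factor: 1.0 + 0.5 sin^1.5(60°) = 1.403.
F_nw = 0.6 × 430 × 1.403 = 362 MPa.
φR_n = 0.75 × 362 × 4596 × 10⁻³ = 1248 kN.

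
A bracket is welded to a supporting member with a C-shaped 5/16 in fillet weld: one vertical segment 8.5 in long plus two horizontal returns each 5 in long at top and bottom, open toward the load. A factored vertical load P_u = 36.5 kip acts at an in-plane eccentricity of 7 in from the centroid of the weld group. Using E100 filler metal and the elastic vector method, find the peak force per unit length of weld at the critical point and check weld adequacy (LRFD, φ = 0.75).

E100XX → F_EXX = 100 ksi.
Total weld length L_w = 18.5 in. Treat welds as unit-width lines.
Centroid: x̄ = 2×5×2.5 / 18.5 = 1.351 in from the vertical weld.
Polar moment about centroid: J = I_x + I_y = [8.5³/12 + 2×5×4.25²] + [8.5×1.351² + 2(5³/12 + 5×1.149²)] = 281.4 in³.
Direct shear f_v = P/L_w = 36.5 / 18.5 = 1.973 kip/in (vertical).
Torsion M = P·e = 36.5 × 7 = 255.5 kip·in.
Critical point at (x, y) = (3.649, 4.25) from centroid. f_tx = M·y/J = 3.859 kip/in; f_ty = M·x/J = 3.313 kip/in.
Resultant f_max = √[f_tx² + (f_v + f_ty)²] = √[3.859² + (1.973 + 3.313)²] = 6.545 kip/in.
Capacity per unit length: φr_n = 0.75 × 0.6 × 100 × (0.707 × 0.3125) = 9.942 kip/in.
6.545 ≤ 9.942 → adequate.

f_max ≈ 6.55 kip/in; adequate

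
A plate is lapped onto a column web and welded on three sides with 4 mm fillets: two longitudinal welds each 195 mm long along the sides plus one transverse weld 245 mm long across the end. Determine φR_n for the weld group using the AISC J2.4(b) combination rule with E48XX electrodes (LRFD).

φR_n ≈ 427 kN

E48XX → F_EXX = 480 MPa.
t_e = 0.707 × 4 = 2.828 mm.
R_nwl = 0.6 × 480 × 2.828 × 390 × 10⁻³ = 317.6 kN (longitudinal, 2 welds).
R_nwt = 0.6 × 480 × 2.828 × 245 × 10⁻³ = 199.5 kN (transverse, base value).
(i) R_nwl + R_nwt = 517.2 kN; (ii) 0.85 R_nwl + 1.5 R_nwt = 569.3 kN.
R_n = max = 569.3 kN [governs: (ii)]; φR_n = 427 kN.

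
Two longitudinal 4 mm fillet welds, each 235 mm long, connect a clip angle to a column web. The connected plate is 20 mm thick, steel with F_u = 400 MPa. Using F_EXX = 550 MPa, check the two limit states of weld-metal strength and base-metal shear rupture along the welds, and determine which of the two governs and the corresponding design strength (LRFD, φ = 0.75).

φR_n ≈ 329 kN (weld metal governs)

t_e = 0.707 × 4 = 2.828 mm; L = 470 mm.
Weld metal: φR_n = 0.75 × 0.6 × 550 × 2.828 × 470 × 10⁻³ = 329 kN.
Base metal (shear rupture): φR_n = 0.75 × 0.6 × 400 × 20 × 470 × 10⁻³ = 1692 kN.
Governing: weld metal.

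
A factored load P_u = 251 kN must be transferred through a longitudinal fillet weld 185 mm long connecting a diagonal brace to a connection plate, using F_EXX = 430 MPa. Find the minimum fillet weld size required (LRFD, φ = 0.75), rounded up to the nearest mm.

w = 10 mm

Total weld length L = 185 mm.
Required throat t_e = P_u / (φ × 0.6 F_EXX × L) = 251 / (0.75 × 0.6 × 430 × 185 × 10⁻³) = 7.012 mm.
Required leg w = t_e / 0.707 = 9.917 mm → use 10 mm.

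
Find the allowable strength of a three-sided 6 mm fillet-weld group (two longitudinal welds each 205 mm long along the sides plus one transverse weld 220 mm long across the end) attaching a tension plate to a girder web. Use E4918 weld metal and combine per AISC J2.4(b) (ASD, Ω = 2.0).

R_n/Ω ≈ 423 kN

E49XX → F_EXX = 490 MPa.
t_e = 0.707 × 6 = 4.242 mm.
R_nwl = 0.6 × 490 × 4.242 × 410 × 10⁻³ = 511.3 kN (longitudinal, 2 welds).
R_nwt = 0.6 × 490 × 4.242 × 220 × 10⁻³ = 274.4 kN (transverse, base value).
(i) R_nwl + R_nwt = 785.7 kN; (ii) 0.85 R_nwl + 1.5 R_nwt = 846.2 kN.
R_n = max = 846.2 kN [governs: (ii)]; R_n/Ω = 423.1 kN.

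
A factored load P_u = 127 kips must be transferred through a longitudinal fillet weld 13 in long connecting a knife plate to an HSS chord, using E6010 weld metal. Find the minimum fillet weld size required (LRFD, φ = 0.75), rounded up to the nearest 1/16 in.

E60XX → F_EXX = 60 ksi.
Total weld length L = 13 in.
Required throat t_e = P_u / (φ × 0.6 F_EXX × L) = 127 / (0.75 × 0.6 × 60 × 13) = 0.3618 in.
Required leg w = t_e / 0.707 = 0.5118 in → use 9/16 in.

w = 9/16 in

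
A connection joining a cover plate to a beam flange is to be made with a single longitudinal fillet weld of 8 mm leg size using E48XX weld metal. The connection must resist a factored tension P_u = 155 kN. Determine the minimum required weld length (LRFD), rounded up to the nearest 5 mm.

E48XX → F_EXX = 480 MPa.
Throat t_e = 0.707 × 8 = 5.656 mm.
φr_n = 0.75 × 0.6 × 480 × 5.656 × 10⁻³ = 1.222 kN/mm.
L_req = P_u / φr_n = 155 / 1.222 = 126.9 mm total.
Round up → use L = 130 mm.

L = 130 mm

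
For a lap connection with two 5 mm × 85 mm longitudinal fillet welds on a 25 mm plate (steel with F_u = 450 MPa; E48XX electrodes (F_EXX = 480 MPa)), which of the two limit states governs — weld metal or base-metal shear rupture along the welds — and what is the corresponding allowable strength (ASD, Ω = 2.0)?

t_e = 0.707 × 5 = 3.535 mm; L = 170 mm.
Weld metal: R_n/Ω = (1/2.0) × 0.6 × 480 × 3.535 × 170 × 10⁻³ = 86.54 kN.
Base metal (shear rupture): R_n/Ω = (1/2.0) × 0.6 × 450 × 25 × 170 × 10⁻³ = 573.8 kN.
Governing: weld metal.

R_n/Ω ≈ 86.5 kN (weld metal governs)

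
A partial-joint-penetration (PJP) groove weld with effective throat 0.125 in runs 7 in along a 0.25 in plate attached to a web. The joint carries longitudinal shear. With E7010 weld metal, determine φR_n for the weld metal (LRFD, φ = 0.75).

φR_n ≈ 27.6 kip

E70XX → F_EXX = 70 ksi.
Effective throat (given) t_e = 0.125 in.
A_we = 0.125 × 7 = 0.875 in².
F_nw = 0.6 F_EXX = 42 ksi.
φR_n = 0.75 × 42 × 0.875 = 27.56 kip.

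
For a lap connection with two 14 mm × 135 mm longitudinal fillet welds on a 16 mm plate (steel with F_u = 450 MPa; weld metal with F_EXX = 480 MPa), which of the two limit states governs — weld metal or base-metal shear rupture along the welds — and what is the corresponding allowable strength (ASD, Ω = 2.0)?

t_e = 0.707 × 14 = 9.898 mm; L = 270 mm.
Weld metal: R_n/Ω = (1/2.0) × 0.6 × 480 × 9.898 × 270 × 10⁻³ = 384.8 kN.
Base metal (shear rupture): R_n/Ω = (1/2.0) × 0.6 × 450 × 16 × 270 × 10⁻³ = 583.2 kN.
Governing: weld metal.

R_n/Ω ≈ 385 kN (weld metal governs)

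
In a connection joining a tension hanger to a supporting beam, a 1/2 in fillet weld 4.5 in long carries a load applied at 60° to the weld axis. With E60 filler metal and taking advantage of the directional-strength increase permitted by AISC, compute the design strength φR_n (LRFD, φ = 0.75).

φR_n ≈ 60.3 kips

E60XX → F_EXX = 60 ksi.
t_e = 0.707 × 0.5 = 0.3535 in; A_we = 0.3535 × 4.5 = 1.591 in².
Directional factor: 1.0 + 0.5 sin^1.5(60°) = 1.403.
F_nw = 0.6 × 60 × 1.403 = 50.51 ksi.
φR_n = 0.75 × 50.51 × 1.591 = 60.26 kips.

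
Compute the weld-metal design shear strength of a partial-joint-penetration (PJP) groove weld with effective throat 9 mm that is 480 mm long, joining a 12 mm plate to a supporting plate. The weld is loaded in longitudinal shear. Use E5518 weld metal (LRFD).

E55XX → F_EXX = 550 MPa.
Effective throat (given) t_e = 9 mm.
A_we = 9 × 480 = 4320 mm².
F_nw = 0.6 F_EXX = 330 MPa.
φR_n = 0.75 × 330 × 4320 × 10⁻³ = 1069 kN.

φR_n ≈ 1070 kN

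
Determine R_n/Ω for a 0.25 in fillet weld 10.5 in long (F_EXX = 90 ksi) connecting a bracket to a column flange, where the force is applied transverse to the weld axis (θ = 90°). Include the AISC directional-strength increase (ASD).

R_n/Ω ≈ 75.2 kip

t_e = 0.707 × 0.25 = 0.1767 in; A_we = 0.1767 × 10.5 = 1.856 in².
Directional factor: 1.0 + 0.5 sin^1.5(90°) = 1.5.
F_nw = 0.6 × 90 × 1.5 = 81 ksi.
R_n/Ω = (81 × 1.856) / 2.0 = 75.16 kip.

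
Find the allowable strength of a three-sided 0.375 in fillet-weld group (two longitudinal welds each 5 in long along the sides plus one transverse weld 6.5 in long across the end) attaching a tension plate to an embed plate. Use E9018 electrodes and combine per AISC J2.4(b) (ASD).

R_n/Ω ≈ 131 kips

E90XX → F_EXX = 90 ksi.
t_e = 0.707 × 0.375 = 0.2651 in.
R_nwl = 0.6 × 90 × 0.2651 × 10 = 143.2 kips (longitudinal, 2 welds).
R_nwt = 0.6 × 90 × 0.2651 × 6.5 = 93.06 kips (transverse, base value).
(i) R_nwl + R_nwt = 236.2 kips; (ii) 0.85 R_nwl + 1.5 R_nwt = 261.3 kips.
R_n = max = 261.3 kips [governs: (ii)]; R_n/Ω = 130.6 kips.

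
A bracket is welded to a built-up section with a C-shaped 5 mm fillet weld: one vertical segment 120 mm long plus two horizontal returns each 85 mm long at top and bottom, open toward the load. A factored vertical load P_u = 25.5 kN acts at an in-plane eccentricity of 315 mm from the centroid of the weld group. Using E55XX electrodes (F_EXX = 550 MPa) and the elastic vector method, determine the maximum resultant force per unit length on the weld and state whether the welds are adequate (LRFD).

Total weld length L_w = 290 mm. Treat welds as unit-width lines.
Centroid: x̄ = 2×85×42.5 / 290 = 24.91 mm from the vertical weld.
Polar moment about centroid: J = I_x + I_y = [120³/12 + 2×85×60²] + [120×24.91² + 2(85³/12 + 85×17.59²)] = 985400 mm³.
Direct shear f_v = P/L_w = 25.5×10³ / 290 = 87.93 N/mm (vertical).
Torsion M = P·e = 25.5×10³ × 315 = 8032500 N·mm.
Critical point at (x, y) = (60.09, 60) from centroid. f_tx = M·y/J = 489.1 N/mm; f_ty = M·x/J = 489.8 N/mm.
Resultant f_max = √[f_tx² + (f_v + f_ty)²] = √[489.1² + (87.93 + 489.8)²] = 756.9 N/mm.
Capacity per unit length: φr_n = 0.75 × 0.6 × 550 × (0.707 × 5) = 874.9 N/mm.
756.9 ≤ 874.9 → adequate.

f_max ≈ 757 N/mm; adequate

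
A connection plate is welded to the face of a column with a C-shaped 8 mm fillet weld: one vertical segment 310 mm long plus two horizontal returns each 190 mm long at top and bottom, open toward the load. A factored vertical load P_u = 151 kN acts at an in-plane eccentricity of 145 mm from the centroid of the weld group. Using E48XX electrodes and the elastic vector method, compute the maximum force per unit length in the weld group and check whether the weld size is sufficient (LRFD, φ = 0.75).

E48XX → F_EXX = 480 MPa.
Total weld length L_w = 690 mm. Treat welds as unit-width lines.
Centroid: x̄ = 2×190×95 / 690 = 52.32 mm from the vertical weld.
Polar moment about centroid: J = I_x + I_y = [310³/12 + 2×190×155²] + [310×52.32² + 2(190³/12 + 190×42.68²)] = 14300000 mm³.
Direct shear f_v = P/L_w = 151×10³ / 690 = 218.8 N/mm (vertical).
Torsion M = P·e = 151×10³ × 145 = 21895000 N·mm.
Critical point at (x, y) = (137.7, 155) from centroid. f_tx = M·y/J = 237.4 N/mm; f_ty = M·x/J = 210.9 N/mm.
Resultant f_max = √[f_tx² + (f_v + f_ty)²] = √[237.4² + (218.8 + 210.9)²] = 490.9 N/mm.
Capacity per unit length: φr_n = 0.75 × 0.6 × 480 × (0.707 × 8) = 1222 N/mm.
490.9 ≤ 1222 → adequate.

f_max ≈ 491 N/mm; adequate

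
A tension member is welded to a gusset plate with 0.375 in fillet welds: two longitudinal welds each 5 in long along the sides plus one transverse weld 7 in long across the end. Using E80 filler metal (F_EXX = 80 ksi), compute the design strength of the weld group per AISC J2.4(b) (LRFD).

t_e = 0.707 × 0.375 = 0.2651 in.
R_nwl = 0.6 × 80 × 0.2651 × 10 = 127.3 kip (longitudinal, 2 welds).
R_nwt = 0.6 × 80 × 0.2651 × 7 = 89.08 kip (transverse, base value).
(i) R_nwl + R_nwt = 216.3 kip; (ii) 0.85 R_nwl + 1.5 R_nwt = 241.8 kip.
R_n = max = 241.8 kip [governs: (ii)]; φR_n = 181.3 kip.

φR_n ≈ 181 kip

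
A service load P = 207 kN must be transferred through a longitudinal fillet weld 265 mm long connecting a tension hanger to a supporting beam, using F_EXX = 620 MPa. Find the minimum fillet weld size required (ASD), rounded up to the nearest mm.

Total weld length L = 265 mm.
Required throat t_e = P × Ω / (0.6 F_EXX × L) = 207 × 2.0 / (0.6 × 620 × 265 × 10⁻³) = 4.2 mm.
Required leg w = t_e / 0.707 = 5.94 mm → use 6 mm.

w = 6 mm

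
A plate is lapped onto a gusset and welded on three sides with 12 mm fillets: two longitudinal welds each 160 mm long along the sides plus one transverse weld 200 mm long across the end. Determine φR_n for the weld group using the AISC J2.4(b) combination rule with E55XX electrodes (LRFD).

φR_n ≈ 1200 kN

E55XX → F_EXX = 550 MPa.
t_e = 0.707 × 12 = 8.484 mm.
R_nwl = 0.6 × 550 × 8.484 × 320 × 10⁻³ = 895.9 kN (longitudinal, 2 welds).
R_nwt = 0.6 × 550 × 8.484 × 200 × 10⁻³ = 559.9 kN (transverse, base value).
(i) R_nwl + R_nwt = 1456 kN; (ii) 0.85 R_nwl + 1.5 R_nwt = 1601 kN.
R_n = max = 1601 kN [governs: (ii)]; φR_n = 1201 kN.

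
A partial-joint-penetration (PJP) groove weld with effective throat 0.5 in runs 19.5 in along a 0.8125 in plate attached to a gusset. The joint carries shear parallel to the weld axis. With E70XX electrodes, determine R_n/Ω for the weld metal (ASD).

R_n/Ω ≈ 205 kips

E70XX → F_EXX = 70 ksi.
Effective throat (given) t_e = 0.5 in.
A_we = 0.5 × 19.5 = 9.75 in².
F_nw = 0.6 F_EXX = 42 ksi.
R_n/Ω = (42 × 9.75) / 2.0 = 204.8 kips.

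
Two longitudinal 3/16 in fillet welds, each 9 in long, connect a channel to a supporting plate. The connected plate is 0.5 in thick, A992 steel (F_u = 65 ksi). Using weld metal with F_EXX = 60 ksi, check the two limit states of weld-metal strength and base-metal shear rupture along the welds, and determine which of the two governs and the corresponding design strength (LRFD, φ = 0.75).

φR_n ≈ 64.4 kip (weld metal governs)

t_e = 0.707 × 0.1875 = 0.1326 in; L = 18 in.
Weld metal: φR_n = 0.75 × 0.6 × 60 × 0.1326 × 18 = 64.43 kip.
Base metal (shear rupture): φR_n = 0.75 × 0.6 × 65 × 0.5 × 18 = 263.2 kip.
Governing: weld metal.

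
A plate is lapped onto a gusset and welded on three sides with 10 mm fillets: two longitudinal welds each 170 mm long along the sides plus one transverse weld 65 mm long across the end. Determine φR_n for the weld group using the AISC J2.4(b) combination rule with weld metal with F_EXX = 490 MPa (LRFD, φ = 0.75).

φR_n ≈ 631 kN

t_e = 0.707 × 10 = 7.07 mm.
R_nwl = 0.6 × 490 × 7.07 × 340 × 10⁻³ = 706.7 kN (longitudinal, 2 welds).
R_nwt = 0.6 × 490 × 7.07 × 65 × 10⁻³ = 135.1 kN (transverse, base value).
(i) R_nwl + R_nwt = 841.8 kN; (ii) 0.85 R_nwl + 1.5 R_nwt = 803.4 kN.
R_n = max = 841.8 kN [governs: (i)]; φR_n = 631.4 kN.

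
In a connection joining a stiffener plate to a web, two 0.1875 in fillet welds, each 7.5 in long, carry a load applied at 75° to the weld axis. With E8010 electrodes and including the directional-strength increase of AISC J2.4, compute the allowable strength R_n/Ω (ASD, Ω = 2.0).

E80XX → F_EXX = 80 ksi.
t_e = 0.707 × 0.1875 = 0.1326 in; A_we = 0.1326 × 15 = 1.988 in².
Directional factor: 1.0 + 0.5 sin^1.5(75°) = 1.475.
F_nw = 0.6 × 80 × 1.475 = 70.78 ksi.
R_n/Ω = (70.78 × 1.988) / 2.0 = 70.37 kip.

R_n/Ω ≈ 70.4 kip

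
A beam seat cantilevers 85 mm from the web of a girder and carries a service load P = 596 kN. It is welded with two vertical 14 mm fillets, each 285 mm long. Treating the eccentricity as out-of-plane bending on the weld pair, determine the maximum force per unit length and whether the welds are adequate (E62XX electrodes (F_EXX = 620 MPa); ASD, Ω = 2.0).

L_w = 2 × 285 = 570 mm; section modulus (unit throat) S = 2 × L²/6 = 27080 mm².
Direct shear f_v = P/L_w = 596×10³/570 = 1046 N/mm.
Moment M = P × e = 596×10³ × 85 = 50660000 N·mm; bending f_b = M/S = 1871 N/mm.
f_max = √(f_v² + f_b²) = √(1046² + 1871²) = 2143 N/mm.
r_n/Ω = (1/2.0) × 0.6 × 620 × (0.707 × 14) = 1841 N/mm → NOT adequate.

f_max ≈ 2140 N/mm; NOT adequate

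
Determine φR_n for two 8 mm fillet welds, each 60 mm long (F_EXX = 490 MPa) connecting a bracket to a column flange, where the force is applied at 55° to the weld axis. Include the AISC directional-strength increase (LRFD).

φR_n ≈ 205 kN

t_e = 0.707 × 8 = 5.656 mm; A_we = 5.656 × 120 = 678.7 mm².
Directional factor: 1.0 + 0.5 sin^1.5(55°) = 1.371.
F_nw = 0.6 × 490 × 1.371 = 403 MPa.
φR_n = 0.75 × 403 × 678.7 × 10⁻³ = 205.1 kN.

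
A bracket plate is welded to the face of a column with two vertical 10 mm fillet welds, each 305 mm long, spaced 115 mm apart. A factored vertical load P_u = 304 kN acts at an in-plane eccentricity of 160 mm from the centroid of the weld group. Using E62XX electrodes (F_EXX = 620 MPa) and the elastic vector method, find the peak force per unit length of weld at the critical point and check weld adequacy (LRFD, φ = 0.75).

Total weld length L_w = 610 mm. Treat welds as unit-width lines.
Polar moment about centroid: J = 2[d³/12 + d(b/2)²] = 2[305³/12 + 305×57.5²] = 6746000 mm³.
Direct shear f_v = P/L_w = 304×10³ / 610 = 498.4 N/mm (vertical).
Torsion M = P·e = 304×10³ × 160 = 48640000 N·mm.
Critical point at (x, y) = (57.5, 152.5) from centroid. f_tx = M·y/J = 1100 N/mm; f_ty = M·x/J = 414.6 N/mm.
Resultant f_max = √[f_tx² + (f_v + f_ty)²] = √[1100² + (498.4 + 414.6)²] = 1429 N/mm.
Capacity per unit length: φr_n = 0.75 × 0.6 × 620 × (0.707 × 10) = 1973 N/mm.
1429 ≤ 1973 → adequate.

f_max ≈ 1430 N/mm; adequate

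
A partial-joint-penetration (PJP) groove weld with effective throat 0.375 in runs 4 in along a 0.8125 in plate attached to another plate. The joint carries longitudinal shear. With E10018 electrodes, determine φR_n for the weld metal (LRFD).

E100XX → F_EXX = 100 ksi.
Effective throat (given) t_e = 0.375 in.
A_we = 0.375 × 4 = 1.5 in².
F_nw = 0.6 F_EXX = 60 ksi.
φR_n = 0.75 × 60 × 1.5 = 67.5 kip.

φR_n ≈ 67.5 kip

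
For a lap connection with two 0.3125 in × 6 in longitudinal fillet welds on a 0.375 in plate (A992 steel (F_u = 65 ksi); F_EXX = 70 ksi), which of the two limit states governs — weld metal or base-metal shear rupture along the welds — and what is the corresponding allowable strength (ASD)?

t_e = 0.707 × 0.3125 = 0.2209 in; L = 12 in.
Weld metal: R_n/Ω = (1/2.0) × 0.6 × 70 × 0.2209 × 12 = 55.68 kip.
Base metal (shear rupture): R_n/Ω = (1/2.0) × 0.6 × 65 × 0.375 × 12 = 87.75 kip.
Governing: weld metal.

R_n/Ω ≈ 55.7 kip (weld metal governs)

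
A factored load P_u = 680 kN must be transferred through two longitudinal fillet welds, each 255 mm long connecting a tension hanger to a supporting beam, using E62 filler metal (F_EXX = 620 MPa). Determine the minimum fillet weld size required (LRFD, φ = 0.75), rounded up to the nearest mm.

Total weld length L = 510 mm.
Required throat t_e = P_u / (φ × 0.6 F_EXX × L) = 680 / (0.75 × 0.6 × 620 × 510 × 10⁻³) = 4.779 mm.
Required leg w = t_e / 0.707 = 6.76 mm → use 7 mm.

w = 7 mm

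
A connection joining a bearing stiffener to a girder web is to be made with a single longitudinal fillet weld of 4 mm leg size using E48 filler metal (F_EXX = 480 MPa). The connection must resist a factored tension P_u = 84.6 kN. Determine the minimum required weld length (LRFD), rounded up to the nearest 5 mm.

Throat t_e = 0.707 × 4 = 2.828 mm.
φr_n = 0.75 × 0.6 × 480 × 2.828 × 10⁻³ = 0.6108 kN/mm.
L_req = P_u / φr_n = 84.6 / 0.6108 = 138.5 mm total.
Round up → use L = 140 mm.

L = 140 mm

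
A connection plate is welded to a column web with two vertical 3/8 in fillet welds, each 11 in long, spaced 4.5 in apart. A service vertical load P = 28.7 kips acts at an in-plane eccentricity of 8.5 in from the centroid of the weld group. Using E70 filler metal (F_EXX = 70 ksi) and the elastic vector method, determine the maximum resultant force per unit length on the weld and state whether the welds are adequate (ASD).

Total weld length L_w = 22 in. Treat welds as unit-width lines.
Polar moment about centroid: J = 2[d³/12 + d(b/2)²] = 2[11³/12 + 11×2.25²] = 333.2 in³.
Direct shear f_v = P/L_w = 28.7 / 22 = 1.305 kip/in (vertical).
Torsion M = P·e = 28.7 × 8.5 = 243.95 kip·in.
Critical point at (x, y) = (2.25, 5.5) from centroid. f_tx = M·y/J = 4.027 kip/in; f_ty = M·x/J = 1.647 kip/in.
Resultant f_max = √[f_tx² + (f_v + f_ty)²] = √[4.027² + (1.305 + 1.647)²] = 4.993 kip/in.
Capacity per unit length: r_n/Ω = (1/2.0) × 0.6 × 70 × (0.707 × 0.375) = 5.568 kip/in.
4.993 ≤ 5.568 → adequate.

f_max ≈ 4.99 kip/in; adequate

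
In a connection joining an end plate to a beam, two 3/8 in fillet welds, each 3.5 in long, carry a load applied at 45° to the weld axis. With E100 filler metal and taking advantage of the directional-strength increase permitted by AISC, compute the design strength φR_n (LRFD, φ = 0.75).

E100XX → F_EXX = 100 ksi.
t_e = 0.707 × 0.375 = 0.2651 in; A_we = 0.2651 × 7 = 1.856 in².
Directional factor: 1.0 + 0.5 sin^1.5(45°) = 1.297.
F_nw = 0.6 × 100 × 1.297 = 77.84 ksi.
φR_n = 0.75 × 77.84 × 1.856 = 108.3 kips.

φR_n ≈ 108 kips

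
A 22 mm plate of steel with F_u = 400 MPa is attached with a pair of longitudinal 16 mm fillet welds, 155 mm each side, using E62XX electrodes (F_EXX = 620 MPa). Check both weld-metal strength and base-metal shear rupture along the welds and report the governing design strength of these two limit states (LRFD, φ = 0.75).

t_e = 0.707 × 16 = 11.31 mm; L = 310 mm.
Weld metal: φR_n = 0.75 × 0.6 × 620 × 11.31 × 310 × 10⁻³ = 978.4 kN.
Base metal (shear rupture): φR_n = 0.75 × 0.6 × 400 × 22 × 310 × 10⁻³ = 1228 kN.
Governing: weld metal.

φR_n ≈ 978 kN (weld metal governs)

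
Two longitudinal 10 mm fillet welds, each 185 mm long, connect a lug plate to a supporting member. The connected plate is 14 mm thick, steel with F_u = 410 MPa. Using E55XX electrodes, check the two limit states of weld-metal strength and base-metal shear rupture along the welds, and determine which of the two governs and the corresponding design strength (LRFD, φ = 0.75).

E55XX → F_EXX = 550 MPa.
t_e = 0.707 × 10 = 7.07 mm; L = 370 mm.
Weld metal: φR_n = 0.75 × 0.6 × 550 × 7.07 × 370 × 10⁻³ = 647.4 kN.
Base metal (shear rupture): φR_n = 0.75 × 0.6 × 410 × 14 × 370 × 10⁻³ = 955.7 kN.
Governing: weld metal.

φR_n ≈ 647 kN (weld metal governs)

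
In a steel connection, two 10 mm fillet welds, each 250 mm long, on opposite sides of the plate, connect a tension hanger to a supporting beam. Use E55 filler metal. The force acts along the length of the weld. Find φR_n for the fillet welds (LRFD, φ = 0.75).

φR_n ≈ 875 kN

E55XX → F_EXX = 550 MPa.
Effective throat t_e = 0.707 × 10 = 7.07 mm.
Total length L = 500 mm; A_we = 7.07 × 500 = 3535 mm².
F_nw = 0.6 F_EXX = 0.6 × 550 = 330 MPa.
φR_n = 0.75 × 330 × 3535 × 10⁻³ = 874.9 kN.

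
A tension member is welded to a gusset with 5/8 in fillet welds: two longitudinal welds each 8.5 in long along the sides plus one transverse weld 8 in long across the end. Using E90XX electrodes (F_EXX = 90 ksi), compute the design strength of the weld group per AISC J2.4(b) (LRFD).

φR_n ≈ 473 kips

t_e = 0.707 × 0.625 = 0.4419 in.
R_nwl = 0.6 × 90 × 0.4419 × 17 = 405.6 kips (longitudinal, 2 welds).
R_nwt = 0.6 × 90 × 0.4419 × 8 = 190.9 kips (transverse, base value).
(i) R_nwl + R_nwt = 596.5 kips; (ii) 0.85 R_nwl + 1.5 R_nwt = 631.1 kips.
R_n = max = 631.1 kips [governs: (ii)]; φR_n = 473.3 kips.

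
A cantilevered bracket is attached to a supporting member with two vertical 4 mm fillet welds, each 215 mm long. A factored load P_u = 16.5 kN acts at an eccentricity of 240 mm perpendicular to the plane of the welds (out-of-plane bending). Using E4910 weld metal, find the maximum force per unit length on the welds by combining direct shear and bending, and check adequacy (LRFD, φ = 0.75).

f_max ≈ 260 N/mm; adequate

E49XX → F_EXX = 490 MPa.
L_w = 2 × 215 = 430 mm; section modulus (unit throat) S = 2 × L²/6 = 15410 mm².
Direct shear f_v = P/L_w = 16.5×10³/430 = 38.37 N/mm.
Moment M = P × e = 16.5×10³ × 240 = 3960000 N·mm; bending f_b = M/S = 257 N/mm.
f_max = √(f_v² + f_b²) = √(38.37² + 257²) = 259.9 N/mm.
φr_n = 0.75 × 0.6 × 490 × (0.707 × 4) = 623.6 N/mm → adequate.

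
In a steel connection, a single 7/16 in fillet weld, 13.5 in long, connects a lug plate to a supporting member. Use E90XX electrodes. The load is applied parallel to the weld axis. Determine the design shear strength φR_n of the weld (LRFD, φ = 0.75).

E90XX → F_EXX = 90 ksi.
Effective throat t_e = 0.707 × 0.4375 = 0.3093 in.
Total length L = 13.5 in; A_we = 0.3093 × 13.5 = 4.176 in².
F_nw = 0.6 F_EXX = 0.6 × 90 = 54 ksi.
φR_n = 0.75 × 54 × 4.176 = 169.1 kip.

φR_n ≈ 169 kip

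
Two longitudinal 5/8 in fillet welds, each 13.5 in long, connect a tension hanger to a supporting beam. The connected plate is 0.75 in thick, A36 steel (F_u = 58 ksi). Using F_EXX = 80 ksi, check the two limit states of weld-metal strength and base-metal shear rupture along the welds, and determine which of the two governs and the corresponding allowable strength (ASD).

R_n/Ω ≈ 286 kips (weld metal governs)

t_e = 0.707 × 0.625 = 0.4419 in; L = 27 in.
Weld metal: R_n/Ω = (1/2.0) × 0.6 × 80 × 0.4419 × 27 = 286.3 kips.
Base metal (shear rupture): R_n/Ω = (1/2.0) × 0.6 × 58 × 0.75 × 27 = 352.3 kips.
Governing: weld metal.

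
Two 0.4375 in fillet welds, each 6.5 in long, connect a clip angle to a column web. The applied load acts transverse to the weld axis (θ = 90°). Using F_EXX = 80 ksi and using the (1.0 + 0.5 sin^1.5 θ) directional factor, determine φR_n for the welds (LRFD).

φR_n ≈ 217 kip

t_e = 0.707 × 0.4375 = 0.3093 in; A_we = 0.3093 × 13 = 4.021 in².
Directional factor: 1.0 + 0.5 sin^1.5(90°) = 1.5.
F_nw = 0.6 × 80 × 1.5 = 72 ksi.
φR_n = 0.75 × 72 × 4.021 = 217.1 kip.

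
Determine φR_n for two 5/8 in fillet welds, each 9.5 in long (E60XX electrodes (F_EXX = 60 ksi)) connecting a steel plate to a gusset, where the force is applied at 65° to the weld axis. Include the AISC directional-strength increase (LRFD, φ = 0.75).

φR_n ≈ 324 kip

t_e = 0.707 × 0.625 = 0.4419 in; A_we = 0.4419 × 19 = 8.396 in².
Directional factor: 1.0 + 0.5 sin^1.5(65°) = 1.431.
F_nw = 0.6 × 60 × 1.431 = 51.53 ksi.
φR_n = 0.75 × 51.53 × 8.396 = 324.5 kip.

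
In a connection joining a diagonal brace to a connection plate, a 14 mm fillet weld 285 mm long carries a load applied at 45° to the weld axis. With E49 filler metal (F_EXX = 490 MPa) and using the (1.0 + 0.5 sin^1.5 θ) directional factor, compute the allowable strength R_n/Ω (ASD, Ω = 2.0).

R_n/Ω ≈ 538 kN

t_e = 0.707 × 14 = 9.898 mm; A_we = 9.898 × 285 = 2821 mm².
Directional factor: 1.0 + 0.5 sin^1.5(45°) = 1.297.
F_nw = 0.6 × 490 × 1.297 = 381.4 MPa.
R_n/Ω = (381.4 × 2821) / 2.0 × 10⁻³ = 538 kN.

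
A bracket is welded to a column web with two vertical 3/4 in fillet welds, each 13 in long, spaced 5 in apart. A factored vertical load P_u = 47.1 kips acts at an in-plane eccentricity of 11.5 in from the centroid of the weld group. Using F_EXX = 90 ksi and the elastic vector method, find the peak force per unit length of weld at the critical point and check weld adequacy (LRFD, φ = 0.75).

f_max ≈ 7.97 kip/in; adequate

Total weld length L_w = 26 in. Treat welds as unit-width lines.
Polar moment about centroid: J = 2[d³/12 + d(b/2)²] = 2[13³/12 + 13×2.5²] = 528.7 in³.
Direct shear f_v = P/L_w = 47.1 / 26 = 1.812 kip/in (vertical).
Torsion M = P·e = 47.1 × 11.5 = 541.65 kip·in.
Critical point at (x, y) = (2.5, 6.5) from centroid. f_tx = M·y/J = 6.66 kip/in; f_ty = M·x/J = 2.561 kip/in.
Resultant f_max = √[f_tx² + (f_v + f_ty)²] = √[6.66² + (1.812 + 2.561)²] = 7.967 kip/in.
Capacity per unit length: φr_n = 0.75 × 0.6 × 90 × (0.707 × 0.75) = 21.48 kip/in.
7.967 ≤ 21.48 → adequate.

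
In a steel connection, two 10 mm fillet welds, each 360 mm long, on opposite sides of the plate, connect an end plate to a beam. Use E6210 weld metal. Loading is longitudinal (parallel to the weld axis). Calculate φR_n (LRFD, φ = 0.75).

φR_n ≈ 1420 kN

E62XX → F_EXX = 620 MPa.
Effective throat t_e = 0.707 × 10 = 7.07 mm.
Total length L = 720 mm; A_we = 7.07 × 720 = 5090 mm².
F_nw = 0.6 F_EXX = 0.6 × 620 = 372 MPa.
φR_n = 0.75 × 372 × 5090 × 10⁻³ = 1420 kN.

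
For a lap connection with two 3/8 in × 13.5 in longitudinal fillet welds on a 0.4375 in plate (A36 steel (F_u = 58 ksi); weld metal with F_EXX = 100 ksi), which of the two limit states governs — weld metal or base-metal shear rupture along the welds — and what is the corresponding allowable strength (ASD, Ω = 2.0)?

t_e = 0.707 × 0.375 = 0.2651 in; L = 27 in.
Weld metal: R_n/Ω = (1/2.0) × 0.6 × 100 × 0.2651 × 27 = 214.8 kips.
Base metal (shear rupture): R_n/Ω = (1/2.0) × 0.6 × 58 × 0.4375 × 27 = 205.5 kips.
Governing: base-metal shear rupture.

R_n/Ω ≈ 206 kips (base-metal shear rupture governs)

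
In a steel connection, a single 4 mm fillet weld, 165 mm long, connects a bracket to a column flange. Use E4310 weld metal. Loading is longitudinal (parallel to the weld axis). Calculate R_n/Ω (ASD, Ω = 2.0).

R_n/Ω ≈ 60.2 kN

E43XX → F_EXX = 430 MPa.
Effective throat t_e = 0.707 × 4 = 2.828 mm.
Total length L = 165 mm; A_we = 2.828 × 165 = 466.6 mm².
F_nw = 0.6 F_EXX = 0.6 × 430 = 258 MPa.
R_n = 258 × 466.6 × 10⁻³ = 120.4 kN; R_n/Ω = 120.4/2.0 = 60.19 kN.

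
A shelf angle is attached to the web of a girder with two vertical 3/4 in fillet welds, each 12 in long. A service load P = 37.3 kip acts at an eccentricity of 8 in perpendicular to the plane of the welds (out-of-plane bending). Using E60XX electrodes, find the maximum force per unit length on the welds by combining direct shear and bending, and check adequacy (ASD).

E60XX → F_EXX = 60 ksi.
L_w = 2 × 12 = 24 in; section modulus (unit throat) S = 2 × L²/6 = 48 in².
Direct shear f_v = P/L_w = 37.3/24 = 1.554 kip/in.
Moment M = P × e = 37.3 × 8 = 298.4 kip·in; bending f_b = M/S = 6.217 kip/in.
f_max = √(f_v² + f_b²) = √(1.554² + 6.217²) = 6.408 kip/in.
r_n/Ω = (1/2.0) × 0.6 × 60 × (0.707 × 0.75) = 9.544 kip/in → adequate.

f_max ≈ 6.41 kip/in; adequate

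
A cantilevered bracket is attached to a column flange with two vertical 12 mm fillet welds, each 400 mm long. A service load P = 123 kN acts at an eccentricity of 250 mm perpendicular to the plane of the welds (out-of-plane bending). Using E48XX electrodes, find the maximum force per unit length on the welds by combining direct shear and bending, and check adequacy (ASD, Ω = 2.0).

f_max ≈ 597 N/mm; adequate

E48XX → F_EXX = 480 MPa.
L_w = 2 × 400 = 800 mm; section modulus (unit throat) S = 2 × L²/6 = 53330 mm².
Direct shear f_v = P/L_w = 123×10³/800 = 153.8 N/mm.
Moment M = P × e = 123×10³ × 250 = 30750000 N·mm; bending f_b = M/S = 576.6 N/mm.
f_max = √(f_v² + f_b²) = √(153.8² + 576.6²) = 596.7 N/mm.
r_n/Ω = (1/2.0) × 0.6 × 480 × (0.707 × 12) = 1222 N/mm → adequate.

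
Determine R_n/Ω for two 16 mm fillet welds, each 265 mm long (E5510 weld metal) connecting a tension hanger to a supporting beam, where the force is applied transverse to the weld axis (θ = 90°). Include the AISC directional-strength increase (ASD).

E55XX → F_EXX = 550 MPa.
t_e = 0.707 × 16 = 11.31 mm; A_we = 11.31 × 530 = 5995 mm².
Directional factor: 1.0 + 0.5 sin^1.5(90°) = 1.5.
F_nw = 0.6 × 550 × 1.5 = 495 MPa.
R_n/Ω = (495 × 5995) / 2.0 × 10⁻³ = 1484 kN.

R_n/Ω ≈ 1480 kN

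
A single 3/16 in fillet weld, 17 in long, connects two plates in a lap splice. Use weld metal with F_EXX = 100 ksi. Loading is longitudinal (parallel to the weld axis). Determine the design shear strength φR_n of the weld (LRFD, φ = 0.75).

Effective throat t_e = 0.707 × 0.1875 = 0.1326 in.
Total length L = 17 in; A_we = 0.1326 × 17 = 2.254 in².
F_nw = 0.6 F_EXX = 0.6 × 100 = 60 ksi.
φR_n = 0.75 × 60 × 2.254 = 101.4 kips.

φR_n ≈ 101 kips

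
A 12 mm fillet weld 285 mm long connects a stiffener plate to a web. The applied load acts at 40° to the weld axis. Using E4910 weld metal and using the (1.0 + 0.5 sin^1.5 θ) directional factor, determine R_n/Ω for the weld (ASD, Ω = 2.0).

E49XX → F_EXX = 490 MPa.
t_e = 0.707 × 12 = 8.484 mm; A_we = 8.484 × 285 = 2418 mm².
Directional factor: 1.0 + 0.5 sin^1.5(40°) = 1.258.
F_nw = 0.6 × 490 × 1.258 = 369.8 MPa.
R_n/Ω = (369.8 × 2418) / 2.0 × 10⁻³ = 447 kN.

R_n/Ω ≈ 447 kN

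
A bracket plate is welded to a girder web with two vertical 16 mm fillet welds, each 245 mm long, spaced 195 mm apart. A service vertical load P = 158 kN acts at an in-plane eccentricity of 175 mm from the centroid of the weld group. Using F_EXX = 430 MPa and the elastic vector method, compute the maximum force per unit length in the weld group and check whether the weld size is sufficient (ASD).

f_max ≈ 848 N/mm; adequate

Total weld length L_w = 490 mm. Treat welds as unit-width lines.
Polar moment about centroid: J = 2[d³/12 + d(b/2)²] = 2[245³/12 + 245×97.5²] = 7109000 mm³.
Direct shear f_v = P/L_w = 158×10³ / 490 = 322.4 N/mm (vertical).
Torsion M = P·e = 158×10³ × 175 = 27650000 N·mm.
Critical point at (x, y) = (97.5, 122.5) from centroid. f_tx = M·y/J = 476.5 N/mm; f_ty = M·x/J = 379.2 N/mm.
Resultant f_max = √[f_tx² + (f_v + f_ty)²] = √[476.5² + (322.4 + 379.2)²] = 848.1 N/mm.
Capacity per unit length: r_n/Ω = (1/2.0) × 0.6 × 430 × (0.707 × 16) = 1459 N/mm.
848.1 ≤ 1459 → adequate.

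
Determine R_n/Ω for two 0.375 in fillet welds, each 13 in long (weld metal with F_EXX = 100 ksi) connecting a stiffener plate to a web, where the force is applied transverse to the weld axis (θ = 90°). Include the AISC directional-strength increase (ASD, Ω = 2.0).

R_n/Ω ≈ 310 kip

t_e = 0.707 × 0.375 = 0.2651 in; A_we = 0.2651 × 26 = 6.893 in².
Directional factor: 1.0 + 0.5 sin^1.5(90°) = 1.5.
F_nw = 0.6 × 100 × 1.5 = 90 ksi.
R_n/Ω = (90 × 6.893) / 2.0 = 310.2 kip.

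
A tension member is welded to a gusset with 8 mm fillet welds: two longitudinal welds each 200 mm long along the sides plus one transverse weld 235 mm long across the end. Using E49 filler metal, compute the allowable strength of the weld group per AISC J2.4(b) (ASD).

E49XX → F_EXX = 490 MPa.
t_e = 0.707 × 8 = 5.656 mm.
R_nwl = 0.6 × 490 × 5.656 × 400 × 10⁻³ = 665.1 kN (longitudinal, 2 welds).
R_nwt = 0.6 × 490 × 5.656 × 235 × 10⁻³ = 390.8 kN (transverse, base value).
(i) R_nwl + R_nwt = 1056 kN; (ii) 0.85 R_nwl + 1.5 R_nwt = 1152 kN.
R_n = max = 1152 kN [governs: (ii)]; R_n/Ω = 575.8 kN.

R_n/Ω ≈ 576 kN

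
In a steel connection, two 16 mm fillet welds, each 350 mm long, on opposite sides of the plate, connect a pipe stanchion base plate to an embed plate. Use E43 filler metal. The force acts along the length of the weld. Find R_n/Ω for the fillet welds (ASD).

E43XX → F_EXX = 430 MPa.
Effective throat t_e = 0.707 × 16 = 11.31 mm.
Total length L = 700 mm; A_we = 11.31 × 700 = 7918 mm².
F_nw = 0.6 F_EXX = 0.6 × 430 = 258 MPa.
R_n = 258 × 7918 × 10⁻³ = 2043 kN; R_n/Ω = 2043/2.0 = 1021 kN.

R_n/Ω ≈ 1020 kN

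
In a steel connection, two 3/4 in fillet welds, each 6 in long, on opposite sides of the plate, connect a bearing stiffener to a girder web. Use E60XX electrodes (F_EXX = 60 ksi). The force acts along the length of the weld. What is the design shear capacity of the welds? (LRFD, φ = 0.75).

φR_n ≈ 172 kips

Effective throat t_e = 0.707 × 0.75 = 0.5302 in.
Total length L = 12 in; A_we = 0.5302 × 12 = 6.363 in².
F_nw = 0.6 F_EXX = 0.6 × 60 = 36 ksi.
φR_n = 0.75 × 36 × 6.363 = 171.8 kips.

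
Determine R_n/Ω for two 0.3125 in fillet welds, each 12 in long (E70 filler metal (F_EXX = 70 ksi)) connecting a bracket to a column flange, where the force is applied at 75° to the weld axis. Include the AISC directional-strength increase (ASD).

R_n/Ω ≈ 164 kips

t_e = 0.707 × 0.3125 = 0.2209 in; A_we = 0.2209 × 24 = 5.302 in².
Directional factor: 1.0 + 0.5 sin^1.5(75°) = 1.475.
F_nw = 0.6 × 70 × 1.475 = 61.94 ksi.
R_n/Ω = (61.94 × 5.302) / 2.0 = 164.2 kips.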